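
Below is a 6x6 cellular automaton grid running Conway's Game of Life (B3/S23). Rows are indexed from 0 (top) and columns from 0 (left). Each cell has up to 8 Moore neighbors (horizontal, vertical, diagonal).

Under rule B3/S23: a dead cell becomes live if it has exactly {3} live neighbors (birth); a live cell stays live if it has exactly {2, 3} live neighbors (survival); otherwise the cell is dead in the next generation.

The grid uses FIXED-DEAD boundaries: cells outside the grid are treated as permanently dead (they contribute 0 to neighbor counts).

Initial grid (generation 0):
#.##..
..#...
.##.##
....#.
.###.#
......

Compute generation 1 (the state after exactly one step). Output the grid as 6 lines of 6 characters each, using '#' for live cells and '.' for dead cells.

Simulating step by step:
Generation 0 (given above): 13 live cells
Generation 1: 12 live cells
(generation 1 grid is the final answer)

Answer: .###..
....#.
.##.##
......
..###.
..#...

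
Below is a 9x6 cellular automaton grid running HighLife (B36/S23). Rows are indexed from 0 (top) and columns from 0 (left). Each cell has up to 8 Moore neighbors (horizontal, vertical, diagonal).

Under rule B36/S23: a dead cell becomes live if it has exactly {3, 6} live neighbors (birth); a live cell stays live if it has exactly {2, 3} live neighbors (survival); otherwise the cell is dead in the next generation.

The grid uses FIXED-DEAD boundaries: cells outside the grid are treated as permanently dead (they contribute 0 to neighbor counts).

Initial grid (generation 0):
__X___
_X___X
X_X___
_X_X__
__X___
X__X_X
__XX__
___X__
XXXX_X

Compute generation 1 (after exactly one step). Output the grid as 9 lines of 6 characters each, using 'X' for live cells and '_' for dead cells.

Answer: ______
_XX___
X_X___
_X_X__
_XXXX_
_X_XX_
__XX__
__X___
_XXXX_

Derivation:
Simulating step by step:
Generation 0 (given above): 19 live cells
Generation 1: 20 live cells
(generation 1 grid is the final answer)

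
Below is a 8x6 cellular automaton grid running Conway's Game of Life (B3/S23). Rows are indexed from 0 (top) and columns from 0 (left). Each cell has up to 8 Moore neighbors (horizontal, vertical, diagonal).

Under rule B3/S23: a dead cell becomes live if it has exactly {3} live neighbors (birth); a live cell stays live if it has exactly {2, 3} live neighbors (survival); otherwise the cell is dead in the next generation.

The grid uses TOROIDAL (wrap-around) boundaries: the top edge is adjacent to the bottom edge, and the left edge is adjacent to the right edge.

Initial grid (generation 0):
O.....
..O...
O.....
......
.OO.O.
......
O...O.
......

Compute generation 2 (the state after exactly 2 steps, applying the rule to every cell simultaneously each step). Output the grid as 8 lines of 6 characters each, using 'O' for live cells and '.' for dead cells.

Simulating step by step:
Generation 0 (given above): 8 live cells
Generation 1: 6 live cells
......
.O....
......
.O....
......
.O.O.O
......
.....O
Generation 2: 4 live cells
(generation 2 grid is the final answer)

Answer: ......
......
......
......
O.O...
......
O...O.
......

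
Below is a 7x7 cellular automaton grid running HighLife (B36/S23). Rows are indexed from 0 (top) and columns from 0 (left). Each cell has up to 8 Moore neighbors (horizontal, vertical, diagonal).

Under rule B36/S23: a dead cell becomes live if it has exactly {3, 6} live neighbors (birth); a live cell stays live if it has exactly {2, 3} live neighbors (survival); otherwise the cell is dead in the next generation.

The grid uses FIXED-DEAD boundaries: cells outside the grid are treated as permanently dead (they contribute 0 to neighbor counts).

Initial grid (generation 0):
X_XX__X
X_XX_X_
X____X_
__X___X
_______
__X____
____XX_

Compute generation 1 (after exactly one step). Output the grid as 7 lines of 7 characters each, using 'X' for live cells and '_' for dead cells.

Simulating step by step:
Generation 0 (given above): 15 live cells
Generation 1: 13 live cells
(generation 1 grid is the final answer)

Answer: __XXX__
X_XX_XX
__XXXXX
_______
_______
_______
_______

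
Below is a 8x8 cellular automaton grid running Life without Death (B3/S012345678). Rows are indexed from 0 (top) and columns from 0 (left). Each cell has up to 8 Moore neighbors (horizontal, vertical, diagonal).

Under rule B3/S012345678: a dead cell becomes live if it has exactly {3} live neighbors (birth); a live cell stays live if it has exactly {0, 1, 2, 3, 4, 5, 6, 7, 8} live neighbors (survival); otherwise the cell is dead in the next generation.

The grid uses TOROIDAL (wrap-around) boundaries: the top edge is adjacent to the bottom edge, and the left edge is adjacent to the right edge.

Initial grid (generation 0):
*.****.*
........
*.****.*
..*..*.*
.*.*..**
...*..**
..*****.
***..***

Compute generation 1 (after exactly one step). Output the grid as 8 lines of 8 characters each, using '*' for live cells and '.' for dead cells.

Simulating step by step:
Generation 0 (given above): 33 live cells
Generation 1: 37 live cells
(generation 1 grid is the final answer)

Answer: *.****.*
........
******.*
..*..*.*
.*.*****
*..*..**
..*****.
***..***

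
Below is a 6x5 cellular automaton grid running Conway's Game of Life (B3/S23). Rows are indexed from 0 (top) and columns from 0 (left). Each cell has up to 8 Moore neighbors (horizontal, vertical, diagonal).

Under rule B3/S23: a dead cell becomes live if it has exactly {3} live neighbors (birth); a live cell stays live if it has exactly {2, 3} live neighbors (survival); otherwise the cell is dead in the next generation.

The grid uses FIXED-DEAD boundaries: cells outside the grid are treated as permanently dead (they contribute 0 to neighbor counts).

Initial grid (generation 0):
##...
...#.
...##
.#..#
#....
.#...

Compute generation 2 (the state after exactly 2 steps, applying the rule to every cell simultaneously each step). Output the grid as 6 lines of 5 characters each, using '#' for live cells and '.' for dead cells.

Answer: ...#.
..#.#
.....
.#..#
.....
.....

Derivation:
Simulating step by step:
Generation 0 (given above): 9 live cells
Generation 1: 10 live cells
.....
..###
..###
...##
##...
.....
Generation 2: 5 live cells
(generation 2 grid is the final answer)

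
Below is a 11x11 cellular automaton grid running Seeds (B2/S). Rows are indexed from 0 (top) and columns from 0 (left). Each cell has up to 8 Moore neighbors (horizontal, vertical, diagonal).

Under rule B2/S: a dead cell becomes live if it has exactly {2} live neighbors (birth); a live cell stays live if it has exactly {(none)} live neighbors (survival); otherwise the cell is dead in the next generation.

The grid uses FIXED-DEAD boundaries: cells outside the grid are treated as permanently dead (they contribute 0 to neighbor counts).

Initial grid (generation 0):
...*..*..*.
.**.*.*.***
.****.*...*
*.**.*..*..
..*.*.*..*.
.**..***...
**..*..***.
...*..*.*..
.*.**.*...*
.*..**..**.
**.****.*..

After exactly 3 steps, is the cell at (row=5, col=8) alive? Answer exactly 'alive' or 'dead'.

Answer: alive

Derivation:
Simulating step by step:
Generation 0 (given above): 56 live cells
Generation 1: 9 live cells
.*..*......
*..........
...........
..........*
*..........
..........*
...........
..........*
*..........
..........*
...........
Generation 2: 8 live cells
*..........
.*.........
...........
...........
.........**
...........
.........**
...........
.........**
...........
...........
Generation 3: 8 live cells
.*.........
*..........
...........
.........**
...........
........*..
...........
........*..
...........
.........**
...........

Cell (5,8) at generation 3: 1 -> alive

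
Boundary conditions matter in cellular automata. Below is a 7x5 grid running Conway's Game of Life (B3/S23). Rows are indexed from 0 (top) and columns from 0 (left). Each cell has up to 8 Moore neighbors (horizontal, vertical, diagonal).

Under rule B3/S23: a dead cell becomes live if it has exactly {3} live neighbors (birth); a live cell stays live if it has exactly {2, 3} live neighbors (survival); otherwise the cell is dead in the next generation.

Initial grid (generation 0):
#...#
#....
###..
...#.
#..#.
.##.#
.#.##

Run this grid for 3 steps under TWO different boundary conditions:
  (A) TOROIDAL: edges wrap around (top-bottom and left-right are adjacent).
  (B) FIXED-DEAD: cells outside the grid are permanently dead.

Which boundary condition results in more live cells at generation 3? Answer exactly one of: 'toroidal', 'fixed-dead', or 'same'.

Answer: toroidal

Derivation:
Under TOROIDAL boundary, generation 3:
#####
.....
##...
...#.
###..
..#..
###..
Population = 15

Under FIXED-DEAD boundary, generation 3:
.....
.#...
#..#.
#...#
.#.##
.....
#.##.
Population = 11

Comparison: toroidal=15, fixed-dead=11 -> toroidal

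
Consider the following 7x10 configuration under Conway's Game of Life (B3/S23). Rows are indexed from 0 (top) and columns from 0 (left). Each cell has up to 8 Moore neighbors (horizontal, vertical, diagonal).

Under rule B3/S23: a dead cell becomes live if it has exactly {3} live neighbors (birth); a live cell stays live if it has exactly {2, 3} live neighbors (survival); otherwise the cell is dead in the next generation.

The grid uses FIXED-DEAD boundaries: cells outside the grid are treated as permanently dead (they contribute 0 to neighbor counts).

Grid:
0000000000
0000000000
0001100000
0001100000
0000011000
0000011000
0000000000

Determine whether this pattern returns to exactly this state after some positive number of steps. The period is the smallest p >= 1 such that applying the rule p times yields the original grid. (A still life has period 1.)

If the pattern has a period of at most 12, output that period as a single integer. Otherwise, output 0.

Simulating and comparing each generation to the original:
Gen 0 (original, given above): 8 live cells
Gen 1: 6 live cells, differs from original
Gen 2: 8 live cells, MATCHES original -> period = 2

Answer: 2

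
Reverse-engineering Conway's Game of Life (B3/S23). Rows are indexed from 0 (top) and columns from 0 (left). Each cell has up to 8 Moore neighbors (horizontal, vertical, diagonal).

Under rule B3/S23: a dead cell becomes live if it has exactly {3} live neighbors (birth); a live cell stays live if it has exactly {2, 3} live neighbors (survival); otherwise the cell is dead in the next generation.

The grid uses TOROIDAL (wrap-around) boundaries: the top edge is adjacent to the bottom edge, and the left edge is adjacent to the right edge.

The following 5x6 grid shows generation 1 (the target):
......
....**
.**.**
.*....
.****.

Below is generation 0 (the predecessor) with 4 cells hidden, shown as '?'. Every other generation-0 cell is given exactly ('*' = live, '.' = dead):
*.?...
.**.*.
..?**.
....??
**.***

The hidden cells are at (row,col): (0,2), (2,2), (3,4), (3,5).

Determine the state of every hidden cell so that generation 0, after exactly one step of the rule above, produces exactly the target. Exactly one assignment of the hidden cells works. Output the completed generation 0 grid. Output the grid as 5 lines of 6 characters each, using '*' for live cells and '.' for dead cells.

Hidden generation-0 cells (in order): (0,2), (2,2), (3,4), (3,5).
A hidden cell only influences target cells in its own 3x3 neighborhood. Try each of the 2^4 = 16 assignments, step the completed generation 0 forward once under B3/S23, and compare with the target:
  (0,2)=. (2,2)=. (3,4)=. (3,5)=. -> step gives (1,1)='*' but target has '.' -> reject
  (0,2)=. (2,2)=. (3,4)=. (3,5)=* -> step gives (1,1)='*' but target has '.' -> reject
  (0,2)=. (2,2)=. (3,4)=* (3,5)=. -> step gives (1,1)='*' but target has '.' -> reject
  (0,2)=. (2,2)=. (3,4)=* (3,5)=* -> step gives (1,1)='*' but target has '.' -> reject
  (0,2)=. (2,2)=* (3,4)=. (3,5)=. -> step gives (1,1)='*' but target has '.' -> reject
  (0,2)=. (2,2)=* (3,4)=. (3,5)=* -> step gives (1,1)='*' but target has '.' -> reject
  (0,2)=. (2,2)=* (3,4)=* (3,5)=. -> step gives (1,1)='*' but target has '.' -> reject
  (0,2)=. (2,2)=* (3,4)=* (3,5)=* -> step gives (1,1)='*' but target has '.' -> reject
  (0,2)=* (2,2)=. (3,4)=. (3,5)=. -> step gives (1,1)='*' but target has '.' -> reject
  (0,2)=* (2,2)=. (3,4)=. (3,5)=* -> step gives (1,1)='*' but target has '.' -> reject
  (0,2)=* (2,2)=. (3,4)=* (3,5)=. -> step gives (1,1)='*' but target has '.' -> reject
  (0,2)=* (2,2)=. (3,4)=* (3,5)=* -> step gives (1,1)='*' but target has '.' -> reject
  (0,2)=* (2,2)=* (3,4)=. (3,5)=. -> step gives (2,5)='.' but target has '*' -> reject
  (0,2)=* (2,2)=* (3,4)=. (3,5)=* -> step reproduces the target at every cell -> ACCEPT
  (0,2)=* (2,2)=* (3,4)=* (3,5)=. -> step gives (3,0)='*' but target has '.' -> reject
  (0,2)=* (2,2)=* (3,4)=* (3,5)=* -> step gives (2,4)='.' but target has '*' -> reject
Unique solution: (0,2)=live, (2,2)=live, (3,4)=dead, (3,5)=live.
Check: live-neighbor counts of every cell in the completed generation 0:
464545
244623
233433
434564
433234
Applying B3/S23 to generation 0 with these counts gives:
......
....**
.**.**
.*....
.****.
which matches the target exactly.

Answer: *.*...
.**.*.
..***.
.....*
**.***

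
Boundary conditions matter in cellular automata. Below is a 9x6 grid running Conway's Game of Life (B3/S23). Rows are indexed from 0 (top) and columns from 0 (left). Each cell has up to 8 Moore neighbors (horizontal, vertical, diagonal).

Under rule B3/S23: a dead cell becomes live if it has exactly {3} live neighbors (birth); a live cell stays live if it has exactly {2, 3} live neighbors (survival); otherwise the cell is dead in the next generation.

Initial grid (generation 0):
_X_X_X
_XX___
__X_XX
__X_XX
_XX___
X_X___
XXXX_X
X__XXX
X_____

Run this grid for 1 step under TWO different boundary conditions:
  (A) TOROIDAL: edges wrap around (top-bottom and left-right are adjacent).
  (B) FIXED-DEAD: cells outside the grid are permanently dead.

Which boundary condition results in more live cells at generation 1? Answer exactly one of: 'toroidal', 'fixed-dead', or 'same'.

Answer: toroidal

Derivation:
Under TOROIDAL boundary, generation 1:
_X____
_X___X
X_X_XX
X_X_XX
X_X__X
_____X
______
___X__
_XXX__
Population = 19

Under FIXED-DEAD boundary, generation 1:
_X____
_X___X
__X_XX
__X_XX
__X___
X_____
X____X
X__X_X
____X_
Population = 17

Comparison: toroidal=19, fixed-dead=17 -> toroidal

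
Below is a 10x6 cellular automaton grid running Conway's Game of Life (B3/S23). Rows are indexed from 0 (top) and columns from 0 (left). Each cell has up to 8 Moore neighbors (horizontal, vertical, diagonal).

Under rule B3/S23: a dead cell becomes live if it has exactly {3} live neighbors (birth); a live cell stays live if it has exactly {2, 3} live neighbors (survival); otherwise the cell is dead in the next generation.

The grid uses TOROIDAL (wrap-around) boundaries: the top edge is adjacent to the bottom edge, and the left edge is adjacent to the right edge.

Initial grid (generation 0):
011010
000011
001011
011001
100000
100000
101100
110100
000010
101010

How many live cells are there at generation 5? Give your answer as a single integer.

Answer: 24

Derivation:
Simulating step by step:
Generation 0 (given above): 23 live cells
Generation 1: 32 live cells
111010
111000
011000
011111
100001
100001
101101
110111
101010
001010
Generation 2: 16 live cells
100000
000001
000011
000111
001100
000000
001100
000000
101000
101010
Generation 3: 18 live cells
110000
100011
100100
001001
001100
000000
000000
011100
000101
100100
Generation 4: 23 live cells
010010
000010
110100
011010
001100
000000
001000
001110
110100
111011
Generation 5: 24 live cells
011010
111111
110111
100010
011100
001100
001000
000010
000000
000010
Population at generation 5: 24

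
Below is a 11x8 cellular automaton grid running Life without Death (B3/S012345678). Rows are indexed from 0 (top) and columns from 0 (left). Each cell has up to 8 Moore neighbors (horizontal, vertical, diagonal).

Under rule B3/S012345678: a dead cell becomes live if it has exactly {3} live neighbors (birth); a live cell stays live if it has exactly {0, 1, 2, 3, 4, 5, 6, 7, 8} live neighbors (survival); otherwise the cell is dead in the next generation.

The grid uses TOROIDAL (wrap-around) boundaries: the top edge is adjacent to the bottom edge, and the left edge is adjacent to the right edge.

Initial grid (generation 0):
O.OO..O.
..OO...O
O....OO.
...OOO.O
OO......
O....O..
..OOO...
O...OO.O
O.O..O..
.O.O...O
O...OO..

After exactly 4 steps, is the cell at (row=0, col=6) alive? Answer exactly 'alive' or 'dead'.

Answer: alive

Derivation:
Simulating step by step:
Generation 0 (given above): 34 live cells
Generation 1: 57 live cells
O.OO.OO.
O.OOOO.O
O.O..OO.
.O.OOO.O
OO...OOO
O.OOOO..
OOOOO.OO
O.O.OOOO
O.OO.O..
.OOO.OOO
O...OOO.
Generation 2: 57 live cells
O.OO.OO.
O.OOOO.O
O.O..OO.
.O.OOO.O
OO...OOO
O.OOOO..
OOOOO.OO
O.O.OOOO
O.OO.O..
.OOO.OOO
O...OOO.
Generation 3: 57 live cells
O.OO.OO.
O.OOOO.O
O.O..OO.
.O.OOO.O
OO...OOO
O.OOOO..
OOOOO.OO
O.O.OOOO
O.OO.O..
.OOO.OOO
O...OOO.
Generation 4: 57 live cells
O.OO.OO.
O.OOOO.O
O.O..OO.
.O.OOO.O
OO...OOO
O.OOOO..
OOOOO.OO
O.O.OOOO
O.OO.O..
.OOO.OOO
O...OOO.

Cell (0,6) at generation 4: 1 -> alive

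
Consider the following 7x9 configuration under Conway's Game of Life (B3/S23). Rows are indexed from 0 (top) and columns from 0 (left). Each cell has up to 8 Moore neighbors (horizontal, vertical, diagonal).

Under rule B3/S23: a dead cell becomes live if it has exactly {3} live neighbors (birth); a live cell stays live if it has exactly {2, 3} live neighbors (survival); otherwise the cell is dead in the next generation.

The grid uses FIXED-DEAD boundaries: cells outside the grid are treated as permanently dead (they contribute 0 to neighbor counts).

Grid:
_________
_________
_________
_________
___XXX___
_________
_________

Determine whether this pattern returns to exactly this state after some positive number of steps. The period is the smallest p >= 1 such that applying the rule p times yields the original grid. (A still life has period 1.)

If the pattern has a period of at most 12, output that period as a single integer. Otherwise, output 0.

Simulating and comparing each generation to the original:
Gen 0 (original, given above): 3 live cells
Gen 1: 3 live cells, differs from original
Gen 2: 3 live cells, MATCHES original -> period = 2

Answer: 2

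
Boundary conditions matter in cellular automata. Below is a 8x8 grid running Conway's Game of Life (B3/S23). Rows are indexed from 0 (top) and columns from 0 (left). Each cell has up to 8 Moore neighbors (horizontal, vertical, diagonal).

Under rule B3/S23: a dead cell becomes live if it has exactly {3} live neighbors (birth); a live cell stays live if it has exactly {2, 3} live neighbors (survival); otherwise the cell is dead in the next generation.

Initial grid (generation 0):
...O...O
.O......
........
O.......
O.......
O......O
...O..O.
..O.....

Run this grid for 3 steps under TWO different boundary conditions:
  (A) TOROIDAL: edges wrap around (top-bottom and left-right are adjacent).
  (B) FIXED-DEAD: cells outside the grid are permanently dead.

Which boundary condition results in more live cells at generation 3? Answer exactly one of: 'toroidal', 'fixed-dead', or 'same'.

Answer: toroidal

Derivation:
Under TOROIDAL boundary, generation 3:
..OO....
........
........
O.......
.O.....O
.O....O.
OOO....O
.OOO....
Population = 14

Under FIXED-DEAD boundary, generation 3:
........
........
........
........
........
........
........
........
Population = 0

Comparison: toroidal=14, fixed-dead=0 -> toroidal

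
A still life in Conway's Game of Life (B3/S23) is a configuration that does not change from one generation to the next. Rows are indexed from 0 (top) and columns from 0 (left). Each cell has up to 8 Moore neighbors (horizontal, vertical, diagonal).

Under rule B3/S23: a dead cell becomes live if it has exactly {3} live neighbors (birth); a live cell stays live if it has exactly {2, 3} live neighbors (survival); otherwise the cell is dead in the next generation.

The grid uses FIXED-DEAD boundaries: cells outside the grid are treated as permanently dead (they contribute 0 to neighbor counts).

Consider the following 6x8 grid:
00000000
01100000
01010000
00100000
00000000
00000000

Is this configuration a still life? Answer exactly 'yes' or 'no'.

Compute generation 1 and compare to generation 0 (given above):
Generation 1:
00000000
01100000
01010000
00100000
00000000
00000000
The grids are IDENTICAL -> still life.

Answer: yes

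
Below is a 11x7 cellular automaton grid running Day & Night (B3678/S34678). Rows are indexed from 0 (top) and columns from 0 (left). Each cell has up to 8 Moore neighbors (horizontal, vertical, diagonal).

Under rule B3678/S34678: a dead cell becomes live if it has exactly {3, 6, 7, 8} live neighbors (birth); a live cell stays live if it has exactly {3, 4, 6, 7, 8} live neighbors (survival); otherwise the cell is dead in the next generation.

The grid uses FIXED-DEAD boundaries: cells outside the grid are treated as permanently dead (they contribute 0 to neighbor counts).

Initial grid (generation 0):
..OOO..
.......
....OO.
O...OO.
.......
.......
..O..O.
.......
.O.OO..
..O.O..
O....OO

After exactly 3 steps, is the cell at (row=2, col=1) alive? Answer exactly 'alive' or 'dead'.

Answer: dead

Derivation:
Simulating step by step:
Generation 0 (given above): 18 live cells
Generation 1: 12 live cells
.......
.....O.
....OO.
....OO.
.......
.......
.......
..OOO..
..OO...
.O..O..
.......
Generation 2: 13 live cells
.......
....O..
....OOO
....OO.
.......
.......
...O...
..OO...
.OO....
..OO...
.......
Generation 3: 12 live cells
.......
.......
...OO..
....OOO
.......
.......
..O....
.OOO...
.O.....
.OO....
.......

Cell (2,1) at generation 3: 0 -> dead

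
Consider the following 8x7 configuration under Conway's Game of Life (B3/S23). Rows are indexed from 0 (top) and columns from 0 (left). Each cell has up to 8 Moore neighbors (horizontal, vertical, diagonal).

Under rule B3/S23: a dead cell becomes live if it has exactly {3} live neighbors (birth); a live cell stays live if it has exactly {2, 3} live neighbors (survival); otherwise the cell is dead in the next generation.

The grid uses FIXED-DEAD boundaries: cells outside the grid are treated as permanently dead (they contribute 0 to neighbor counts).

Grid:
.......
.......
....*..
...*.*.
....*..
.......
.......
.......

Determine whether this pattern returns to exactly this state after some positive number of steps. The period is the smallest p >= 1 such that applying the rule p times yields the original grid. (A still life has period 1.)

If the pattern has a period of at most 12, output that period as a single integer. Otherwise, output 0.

Answer: 1

Derivation:
Simulating and comparing each generation to the original:
Gen 0 (original, given above): 4 live cells
Gen 1: 4 live cells, MATCHES original -> period = 1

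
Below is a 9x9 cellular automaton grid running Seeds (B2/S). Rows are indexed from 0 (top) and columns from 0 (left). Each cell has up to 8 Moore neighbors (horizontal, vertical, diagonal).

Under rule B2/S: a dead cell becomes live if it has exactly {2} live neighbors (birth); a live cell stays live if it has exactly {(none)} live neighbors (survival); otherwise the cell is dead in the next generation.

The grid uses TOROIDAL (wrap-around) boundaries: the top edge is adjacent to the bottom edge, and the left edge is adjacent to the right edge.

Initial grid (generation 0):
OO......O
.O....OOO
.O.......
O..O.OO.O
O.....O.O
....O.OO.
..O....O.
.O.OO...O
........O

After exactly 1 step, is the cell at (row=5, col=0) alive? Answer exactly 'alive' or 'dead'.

Answer: alive

Derivation:
Simulating step by step:
Generation 0 (given above): 26 live cells
Generation 1: 14 live cells
..O...O..
.........
....O....
..O.O....
.O.O.....
OO.O.....
OO.......
.........
...OO....

Cell (5,0) at generation 1: 1 -> alive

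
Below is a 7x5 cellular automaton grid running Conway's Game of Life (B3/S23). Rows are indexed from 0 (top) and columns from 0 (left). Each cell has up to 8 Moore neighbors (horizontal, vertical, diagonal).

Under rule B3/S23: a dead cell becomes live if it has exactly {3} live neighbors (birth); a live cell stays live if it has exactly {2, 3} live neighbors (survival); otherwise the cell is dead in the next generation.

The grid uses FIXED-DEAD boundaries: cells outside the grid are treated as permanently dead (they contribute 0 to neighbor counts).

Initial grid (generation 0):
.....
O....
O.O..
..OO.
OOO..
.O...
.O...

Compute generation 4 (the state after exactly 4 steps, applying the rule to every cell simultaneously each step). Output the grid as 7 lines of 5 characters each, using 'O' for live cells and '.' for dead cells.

Simulating step by step:
Generation 0 (given above): 10 live cells
Generation 1: 7 live cells
.....
.O...
..OO.
O..O.
O..O.
.....
.....
Generation 2: 7 live cells
.....
..O..
.OOO.
.O.OO
.....
.....
.....
Generation 3: 8 live cells
.....
.OOO.
.O..O
.O.OO
.....
.....
.....
Generation 4: 10 live cells
(generation 4 grid is the final answer)

Answer: ..O..
.OOO.
OO..O
..OOO
.....
.....
.....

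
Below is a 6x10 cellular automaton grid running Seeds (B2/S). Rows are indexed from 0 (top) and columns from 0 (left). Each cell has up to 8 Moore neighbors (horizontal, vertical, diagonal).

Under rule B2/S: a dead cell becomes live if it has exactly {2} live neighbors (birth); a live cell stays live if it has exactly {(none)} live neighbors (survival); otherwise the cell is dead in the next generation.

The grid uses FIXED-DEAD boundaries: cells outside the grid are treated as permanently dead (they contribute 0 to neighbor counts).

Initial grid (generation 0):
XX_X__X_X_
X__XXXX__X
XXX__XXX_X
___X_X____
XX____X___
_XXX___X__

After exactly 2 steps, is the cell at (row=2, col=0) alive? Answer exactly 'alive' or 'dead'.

Simulating step by step:
Generation 0 (given above): 27 live cells
Generation 1: 5 live cells
_________X
__________
__________
________X_
_____X_X__
______X___
Generation 2: 5 live cells
__________
__________
__________
______XX__
________X_
_____X_X__

Cell (2,0) at generation 2: 0 -> dead

Answer: dead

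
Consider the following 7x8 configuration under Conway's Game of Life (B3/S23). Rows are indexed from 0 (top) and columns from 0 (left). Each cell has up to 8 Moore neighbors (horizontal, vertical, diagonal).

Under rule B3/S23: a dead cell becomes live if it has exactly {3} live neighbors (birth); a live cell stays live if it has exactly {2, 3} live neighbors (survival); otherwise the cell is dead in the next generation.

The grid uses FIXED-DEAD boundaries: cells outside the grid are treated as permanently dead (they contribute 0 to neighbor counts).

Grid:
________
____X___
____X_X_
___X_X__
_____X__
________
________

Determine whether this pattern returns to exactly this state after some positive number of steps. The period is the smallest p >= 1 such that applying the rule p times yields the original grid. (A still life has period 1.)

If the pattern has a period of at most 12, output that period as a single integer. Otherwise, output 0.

Answer: 2

Derivation:
Simulating and comparing each generation to the original:
Gen 0 (original, given above): 6 live cells
Gen 1: 6 live cells, differs from original
Gen 2: 6 live cells, MATCHES original -> period = 2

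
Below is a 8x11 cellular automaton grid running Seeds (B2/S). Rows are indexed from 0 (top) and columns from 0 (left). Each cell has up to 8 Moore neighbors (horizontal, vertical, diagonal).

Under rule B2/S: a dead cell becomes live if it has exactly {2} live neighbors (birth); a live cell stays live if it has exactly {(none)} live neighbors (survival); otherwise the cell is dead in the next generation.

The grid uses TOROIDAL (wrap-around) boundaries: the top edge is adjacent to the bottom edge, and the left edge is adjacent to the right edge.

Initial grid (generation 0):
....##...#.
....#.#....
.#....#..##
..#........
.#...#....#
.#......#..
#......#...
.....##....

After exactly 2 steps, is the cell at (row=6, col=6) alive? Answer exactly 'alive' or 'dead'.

Simulating step by step:
Generation 0 (given above): 19 live cells
Generation 1: 24 live cells
...#...#...
#..#...##..
#.##...#...
.....##....
.........#.
..#...##.##
.#...#..#..
.......##.#
Generation 2: 21 live cells
#.#.#.....#
..........#
.....#....#
.####..##.#
...........
##...#.....
..#........
#.#.#......

Cell (6,6) at generation 2: 0 -> dead

Answer: dead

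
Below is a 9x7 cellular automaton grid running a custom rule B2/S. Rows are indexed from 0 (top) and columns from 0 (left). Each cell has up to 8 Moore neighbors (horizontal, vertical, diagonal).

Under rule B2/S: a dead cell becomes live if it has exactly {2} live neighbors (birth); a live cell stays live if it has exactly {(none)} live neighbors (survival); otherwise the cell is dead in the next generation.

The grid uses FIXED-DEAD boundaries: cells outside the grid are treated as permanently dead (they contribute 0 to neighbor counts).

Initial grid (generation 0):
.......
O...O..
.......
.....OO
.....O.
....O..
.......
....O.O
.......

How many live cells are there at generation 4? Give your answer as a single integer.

Answer: 11

Derivation:
Simulating step by step:
Generation 0 (given above): 8 live cells
Generation 1: 8 live cells
.......
.......
....O.O
....O..
.......
.....O.
...OO..
.....O.
.....O.
Generation 2: 11 live cells
.......
.....O.
...O...
...O...
....OO.
...O...
......O
...O..O
....O.O
Generation 3: 12 live cells
.......
....O..
..O....
..O..O.
..O....
......O
..OOOO.
....O..
...O...
Generation 4: 11 live cells
.......
...O...
.O..OO.
.......
.O.O.OO
.O.....
......O
.......
....O..
Population at generation 4: 11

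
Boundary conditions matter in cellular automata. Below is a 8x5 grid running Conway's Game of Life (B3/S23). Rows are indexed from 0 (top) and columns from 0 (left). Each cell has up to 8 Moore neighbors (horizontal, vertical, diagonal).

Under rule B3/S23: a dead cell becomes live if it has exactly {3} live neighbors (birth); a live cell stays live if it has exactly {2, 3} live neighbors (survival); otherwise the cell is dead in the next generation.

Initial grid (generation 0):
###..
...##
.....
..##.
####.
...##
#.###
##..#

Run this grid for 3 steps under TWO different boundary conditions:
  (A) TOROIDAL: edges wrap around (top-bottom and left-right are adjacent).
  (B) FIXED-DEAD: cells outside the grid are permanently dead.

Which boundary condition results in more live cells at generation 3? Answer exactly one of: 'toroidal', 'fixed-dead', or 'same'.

Answer: toroidal

Derivation:
Under TOROIDAL boundary, generation 3:
##.##
##.##
.##..
.####
....#
#....
.....
.....
Population = 16

Under FIXED-DEAD boundary, generation 3:
.....
..###
..#.#
..##.
.....
.#...
#.##.
..##.
Population = 13

Comparison: toroidal=16, fixed-dead=13 -> toroidal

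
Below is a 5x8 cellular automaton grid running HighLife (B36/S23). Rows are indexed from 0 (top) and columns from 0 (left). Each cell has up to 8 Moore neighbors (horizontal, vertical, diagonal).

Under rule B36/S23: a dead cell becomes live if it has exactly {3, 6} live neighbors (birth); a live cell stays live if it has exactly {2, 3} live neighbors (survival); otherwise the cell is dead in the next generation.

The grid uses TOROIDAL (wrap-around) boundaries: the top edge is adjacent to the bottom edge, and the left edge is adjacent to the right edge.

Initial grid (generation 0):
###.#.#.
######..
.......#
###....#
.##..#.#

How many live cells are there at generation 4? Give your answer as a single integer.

Answer: 11

Derivation:
Simulating step by step:
Generation 0 (given above): 20 live cells
Generation 1: 13 live cells
...#..#.
....###.
##..#.##
..#....#
.....#..
Generation 2: 12 live cells
......#.
#..##...
##.##...
.#...#.#
......#.
Generation 3: 22 live cells
.....#.#
######.#
.#.#.#.#
.##.####
.....###
Generation 4: 11 live cells
.###....
.#.#.###
........
.###....
........
Population at generation 4: 11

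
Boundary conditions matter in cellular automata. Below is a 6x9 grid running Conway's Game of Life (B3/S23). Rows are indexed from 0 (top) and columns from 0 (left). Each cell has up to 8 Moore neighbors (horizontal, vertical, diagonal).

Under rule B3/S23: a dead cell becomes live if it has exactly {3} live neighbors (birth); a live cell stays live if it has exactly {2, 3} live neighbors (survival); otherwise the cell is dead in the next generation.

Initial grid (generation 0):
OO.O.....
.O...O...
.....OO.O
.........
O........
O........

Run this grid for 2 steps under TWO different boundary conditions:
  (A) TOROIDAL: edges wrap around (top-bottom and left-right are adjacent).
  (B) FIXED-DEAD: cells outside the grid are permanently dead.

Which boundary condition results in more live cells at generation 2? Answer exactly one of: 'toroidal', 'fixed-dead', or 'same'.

Answer: toroidal

Derivation:
Under TOROIDAL boundary, generation 2:
..OO.O..O
O.OOO.O..
....O.O..
.........
.........
O.......O
Population = 13

Under FIXED-DEAD boundary, generation 2:
O.OO.O...
O.OOO.O..
.O..O.O..
.........
.........
.........
Population = 12

Comparison: toroidal=13, fixed-dead=12 -> toroidal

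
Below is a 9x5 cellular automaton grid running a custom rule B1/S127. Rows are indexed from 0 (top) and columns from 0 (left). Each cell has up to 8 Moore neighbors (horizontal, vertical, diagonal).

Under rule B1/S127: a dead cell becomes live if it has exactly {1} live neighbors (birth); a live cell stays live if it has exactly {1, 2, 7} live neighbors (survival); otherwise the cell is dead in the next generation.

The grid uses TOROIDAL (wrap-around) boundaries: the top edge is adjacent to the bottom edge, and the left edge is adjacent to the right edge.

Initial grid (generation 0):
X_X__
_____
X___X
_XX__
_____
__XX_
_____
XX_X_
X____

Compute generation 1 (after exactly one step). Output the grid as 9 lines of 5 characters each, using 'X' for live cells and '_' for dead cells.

Simulating step by step:
Generation 0 (given above): 12 live cells
Generation 1: 15 live cells
(generation 1 grid is the final answer)

Answer: X__X_
__X__
X___X
_XX__
X___X
_XXXX
_____
XX___
_____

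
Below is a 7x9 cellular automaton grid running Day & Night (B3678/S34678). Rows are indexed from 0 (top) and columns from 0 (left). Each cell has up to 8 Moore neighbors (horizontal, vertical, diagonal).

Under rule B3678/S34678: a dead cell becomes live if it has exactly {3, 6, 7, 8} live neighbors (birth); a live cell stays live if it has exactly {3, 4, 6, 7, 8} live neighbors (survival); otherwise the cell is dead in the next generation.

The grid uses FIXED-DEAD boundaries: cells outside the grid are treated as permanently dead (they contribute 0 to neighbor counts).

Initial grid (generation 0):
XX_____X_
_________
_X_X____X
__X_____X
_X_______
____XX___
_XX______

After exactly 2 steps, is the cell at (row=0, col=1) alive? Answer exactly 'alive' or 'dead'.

Answer: alive

Derivation:
Simulating step by step:
Generation 0 (given above): 13 live cells
Generation 1: 8 live cells
_________
XXX______
__X______
_XX______
_________
_XX______
_________
Generation 2: 6 live cells
_X_______
_X_______
XXXX_____
_________
_________
_________
_________

Cell (0,1) at generation 2: 1 -> alive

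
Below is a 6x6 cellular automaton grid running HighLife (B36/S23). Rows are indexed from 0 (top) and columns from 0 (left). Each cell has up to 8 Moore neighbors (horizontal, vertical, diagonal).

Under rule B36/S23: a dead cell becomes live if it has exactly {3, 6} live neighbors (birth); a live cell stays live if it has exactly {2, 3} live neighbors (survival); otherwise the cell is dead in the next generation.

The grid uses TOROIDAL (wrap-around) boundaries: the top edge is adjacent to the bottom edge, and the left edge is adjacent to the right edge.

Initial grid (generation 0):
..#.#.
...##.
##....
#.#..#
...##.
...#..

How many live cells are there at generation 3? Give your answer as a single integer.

Simulating step by step:
Generation 0 (given above): 12 live cells
Generation 1: 22 live cells
..#.#.
.#####
#####.
#.####
..####
..#...
Generation 2: 9 live cells
...###
......
......
.#....
#.....
.###.#
Generation 3: 9 live cells
#..#.#
....#.
......
......
#.....
.###.#
Population at generation 3: 9

Answer: 9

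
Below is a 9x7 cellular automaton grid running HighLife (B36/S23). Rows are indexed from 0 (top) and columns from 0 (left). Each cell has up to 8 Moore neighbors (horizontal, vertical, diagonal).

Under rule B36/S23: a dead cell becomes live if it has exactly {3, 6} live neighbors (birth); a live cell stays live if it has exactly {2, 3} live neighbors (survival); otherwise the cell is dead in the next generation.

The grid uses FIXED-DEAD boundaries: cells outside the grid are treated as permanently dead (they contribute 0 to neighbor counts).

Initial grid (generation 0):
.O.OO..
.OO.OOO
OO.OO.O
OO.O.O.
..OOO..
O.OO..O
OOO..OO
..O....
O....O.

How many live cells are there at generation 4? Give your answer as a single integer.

Answer: 21

Derivation:
Simulating step by step:
Generation 0 (given above): 32 live cells
Generation 1: 24 live cells
.O.OO..
...O..O
..O..OO
O.O.OO.
O....O.
OO....O
O....OO
O.O..OO
.......
Generation 2: 21 live cells
..OOO..
...O..O
.OO...O
...OO..
O...OOO
OO....O
O......
.O...OO
.......
Generation 3: 25 live cells
..OOO..
.O..OO.
..O.OO.
.OOOO.O
OO.OO.O
OO....O
O....OO
.......
.......
Generation 4: 21 live cells
..OOOO.
.O.O...
...O..O
O....OO
..O.O.O
..O.O.O
OO...OO
.......
.......
Population at generation 4: 21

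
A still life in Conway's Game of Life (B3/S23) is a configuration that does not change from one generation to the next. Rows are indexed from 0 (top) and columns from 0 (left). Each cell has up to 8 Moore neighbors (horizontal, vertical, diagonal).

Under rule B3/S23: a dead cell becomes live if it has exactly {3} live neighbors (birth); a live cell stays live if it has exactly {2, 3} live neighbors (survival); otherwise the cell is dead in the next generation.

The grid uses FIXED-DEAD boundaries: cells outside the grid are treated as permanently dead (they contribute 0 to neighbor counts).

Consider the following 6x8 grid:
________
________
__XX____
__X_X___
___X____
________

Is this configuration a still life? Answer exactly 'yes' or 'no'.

Compute generation 1 and compare to generation 0 (given above):
Generation 1:
________
________
__XX____
__X_X___
___X____
________
The grids are IDENTICAL -> still life.

Answer: yes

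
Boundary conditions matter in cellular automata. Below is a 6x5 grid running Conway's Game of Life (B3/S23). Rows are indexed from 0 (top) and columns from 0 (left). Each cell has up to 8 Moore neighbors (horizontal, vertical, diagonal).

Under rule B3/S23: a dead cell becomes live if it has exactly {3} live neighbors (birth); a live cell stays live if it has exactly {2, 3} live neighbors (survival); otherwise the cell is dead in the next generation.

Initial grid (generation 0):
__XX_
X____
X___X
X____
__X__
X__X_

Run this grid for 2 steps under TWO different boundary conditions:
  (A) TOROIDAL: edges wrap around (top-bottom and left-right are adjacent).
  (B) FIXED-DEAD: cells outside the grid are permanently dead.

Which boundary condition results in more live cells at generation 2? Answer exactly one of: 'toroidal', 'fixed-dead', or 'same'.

Under TOROIDAL boundary, generation 2:
_____
___X_
___X_
__XX_
_X___
_X__X
Population = 7

Under FIXED-DEAD boundary, generation 2:
_____
XXX__
XX___
_XX__
_____
_____
Population = 7

Comparison: toroidal=7, fixed-dead=7 -> same

Answer: same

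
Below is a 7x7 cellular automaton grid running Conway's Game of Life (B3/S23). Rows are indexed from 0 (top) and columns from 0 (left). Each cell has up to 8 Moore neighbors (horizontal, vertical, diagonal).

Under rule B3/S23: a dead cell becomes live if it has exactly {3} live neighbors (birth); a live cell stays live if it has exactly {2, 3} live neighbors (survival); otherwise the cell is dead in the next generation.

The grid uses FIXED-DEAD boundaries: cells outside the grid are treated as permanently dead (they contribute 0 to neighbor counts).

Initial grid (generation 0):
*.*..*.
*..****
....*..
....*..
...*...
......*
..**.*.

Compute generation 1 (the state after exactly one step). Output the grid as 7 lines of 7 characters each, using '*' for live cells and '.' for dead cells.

Answer: .*.*.**
.*.*..*
.......
...**..
.......
..***..
.......

Derivation:
Simulating step by step:
Generation 0 (given above): 15 live cells
Generation 1: 12 live cells
(generation 1 grid is the final answer)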